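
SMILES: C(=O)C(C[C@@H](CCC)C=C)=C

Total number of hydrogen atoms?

16

Hydrogens are implicit in SMILES; fill each atom to its normal valence:
  5 × C: 2 H each → 10
  3 × C: 1 H each → 3
  1 × C: 3 H
  1 × C: no H
  1 × O: no H
  Total hydrogens = 16.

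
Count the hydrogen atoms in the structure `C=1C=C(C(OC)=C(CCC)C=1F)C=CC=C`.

Hydrogens are implicit in SMILES; fill each atom to its normal valence:
  4 × C (aromatic): no H
  3 × C: 2 H each → 6
  3 × C: 1 H each → 3
  2 × C: 3 H each → 6
  2 × C (aromatic): 1 H each → 2
  1 × F: no H
  1 × O: no H
  Total hydrogens = 17.

17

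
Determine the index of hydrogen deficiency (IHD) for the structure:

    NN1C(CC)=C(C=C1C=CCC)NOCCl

4

Molecular formula from the SMILES: C11H18ClN3O.
DoU = (2C + 2 + N − H − X)/2 = (2·11 + 2 + 3 − 18 − 1)/2 = 8/2 = 4.
(Structurally: 1 ring(s) + 3 π bond(s) = 4.)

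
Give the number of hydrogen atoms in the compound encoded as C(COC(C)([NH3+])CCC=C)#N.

Hydrogens are implicit in SMILES; fill each atom to its normal valence:
  4 × C: 2 H each → 8
  2 × C: no H
  1 × C: 3 H
  1 × C: 1 H
  1 × N (charge +1): 3 H
  1 × N: no H
  1 × O: no H
  Total hydrogens = 15.

15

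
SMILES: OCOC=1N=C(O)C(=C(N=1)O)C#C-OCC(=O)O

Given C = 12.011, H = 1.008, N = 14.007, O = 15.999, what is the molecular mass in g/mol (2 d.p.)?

Molecular formula: C9H8N2O7.
M = 9×12.011 + 8×1.008 + 2×14.007 + 7×15.999 = 256.17 g/mol.

256.17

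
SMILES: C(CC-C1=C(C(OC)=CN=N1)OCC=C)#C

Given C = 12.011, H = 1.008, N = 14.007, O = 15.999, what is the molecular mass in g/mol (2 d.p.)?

Molecular formula: C12H14N2O2.
M = 12×12.011 + 14×1.008 + 2×14.007 + 2×15.999 = 218.26 g/mol.

218.26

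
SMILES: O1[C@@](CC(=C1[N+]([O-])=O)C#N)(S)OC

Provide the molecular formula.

C6H6N2O4S

Heavy atoms from the SMILES: 6 C, 2 N, 4 O, 1 S.
Implicit hydrogens by atom environment:
  4 × C: no H
  3 × O: no H
  1 × C: 3 H
  1 × C: 2 H
  1 × N: no H
  1 × N (charge +1): no H
  1 × O (charge -1): no H
  1 × S: 1 H
  Total hydrogens = 6.
Molecular formula: C6H6N2O4S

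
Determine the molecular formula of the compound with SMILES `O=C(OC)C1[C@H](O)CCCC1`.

Heavy atoms from the SMILES: 8 C, 3 O.
Implicit hydrogens by atom environment:
  4 × C: 2 H each → 8
  2 × C: 1 H each → 2
  2 × O: no H
  1 × C: 3 H
  1 × C: no H
  1 × O: 1 H
  Total hydrogens = 14.
Molecular formula: C8H14O3

C8H14O3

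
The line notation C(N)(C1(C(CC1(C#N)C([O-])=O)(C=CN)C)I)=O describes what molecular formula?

Heavy atoms from the SMILES: 10 C, 1 I, 3 N, 3 O.
Implicit hydrogens by atom environment:
  6 × C: no H
  2 × C: 1 H each → 2
  2 × N: 2 H each → 4
  2 × O: no H
  1 × C: 3 H
  1 × C: 2 H
  1 × I: no H
  1 × N: no H
  1 × O (charge -1): no H
  Total hydrogens = 11.
Net charge -1.
Molecular formula: C10H11IN3O3-

C10H11IN3O3-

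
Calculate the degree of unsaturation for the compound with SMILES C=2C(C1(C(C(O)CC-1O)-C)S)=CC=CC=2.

5

Molecular formula from the SMILES: C12H16O2S.
DoU = (2C + 2 + N − H − X)/2 = (2·12 + 2 + 0 − 16 − 0)/2 = 10/2 = 5.
(Structurally: 2 ring(s) + 3 π bond(s) = 5.)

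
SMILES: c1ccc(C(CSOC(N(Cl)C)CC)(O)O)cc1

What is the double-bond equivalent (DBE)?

Molecular formula from the SMILES: C12H18ClNO3S.
DoU = (2C + 2 + N − H − X)/2 = (2·12 + 2 + 1 − 18 − 1)/2 = 8/2 = 4.
(Structurally: 1 ring(s) + 3 π bond(s) = 4.)

4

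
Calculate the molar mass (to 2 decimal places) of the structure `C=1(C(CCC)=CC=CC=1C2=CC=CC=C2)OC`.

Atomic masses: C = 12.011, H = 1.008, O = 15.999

226.32

Molecular formula: C16H18O.
M = 16×12.011 + 18×1.008 + 1×15.999 = 226.32 g/mol.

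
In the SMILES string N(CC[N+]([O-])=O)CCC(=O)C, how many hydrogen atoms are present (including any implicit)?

Hydrogens are implicit in SMILES; fill each atom to its normal valence:
  4 × C: 2 H each → 8
  2 × O: no H
  1 × C: 3 H
  1 × C: no H
  1 × N: 1 H
  1 × N (charge +1): no H
  1 × O (charge -1): no H
  Total hydrogens = 12.

12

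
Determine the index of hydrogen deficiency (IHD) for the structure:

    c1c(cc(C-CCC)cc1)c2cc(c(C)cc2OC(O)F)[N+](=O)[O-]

Molecular formula from the SMILES: C18H20FNO4.
DoU = (2C + 2 + N − H − X)/2 = (2·18 + 2 + 1 − 20 − 1)/2 = 18/2 = 9.
(Structurally: 2 ring(s) + 7 π bond(s) = 9.)

9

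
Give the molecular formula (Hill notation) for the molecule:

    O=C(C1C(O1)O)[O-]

Heavy atoms from the SMILES: 3 C, 4 O.
Implicit hydrogens by atom environment:
  2 × C: 1 H each → 2
  2 × O: no H
  1 × C: no H
  1 × O: 1 H
  1 × O (charge -1): no H
  Total hydrogens = 3.
Net charge -1.
Molecular formula: C3H3O4-

C3H3O4-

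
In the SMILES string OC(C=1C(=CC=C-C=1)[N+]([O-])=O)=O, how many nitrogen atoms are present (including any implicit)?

1

The symbol for nitrogen appears 1 time in the SMILES.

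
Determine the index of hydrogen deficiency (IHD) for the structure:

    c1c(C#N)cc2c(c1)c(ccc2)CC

9

Molecular formula from the SMILES: C13H11N.
DoU = (2C + 2 + N − H − X)/2 = (2·13 + 2 + 1 − 11 − 0)/2 = 18/2 = 9.
(Structurally: 2 ring(s) + 7 π bond(s) = 9.)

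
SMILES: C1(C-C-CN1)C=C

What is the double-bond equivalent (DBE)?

Molecular formula from the SMILES: C6H11N.
DoU = (2C + 2 + N − H − X)/2 = (2·6 + 2 + 1 − 11 − 0)/2 = 4/2 = 2.
(Structurally: 1 ring(s) + 1 π bond(s) = 2.)

2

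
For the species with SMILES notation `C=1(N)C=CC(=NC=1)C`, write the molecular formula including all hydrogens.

Heavy atoms from the SMILES: 6 C, 2 N.
Implicit hydrogens by atom environment:
  3 × C (aromatic): 1 H each → 3
  2 × C (aromatic): no H
  1 × C: 3 H
  1 × N: 2 H
  1 × N (aromatic): no H
  Total hydrogens = 8.
Molecular formula: C6H8N2

C6H8N2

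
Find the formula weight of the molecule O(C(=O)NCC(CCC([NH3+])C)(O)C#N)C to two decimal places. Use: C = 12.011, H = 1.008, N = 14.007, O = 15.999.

Molecular formula: C9H18N3O3+.
M = 9×12.011 + 18×1.008 + 3×14.007 + 3×15.999 = 216.26 g/mol.

216.26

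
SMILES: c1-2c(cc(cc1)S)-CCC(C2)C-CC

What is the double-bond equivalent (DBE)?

5

Molecular formula from the SMILES: C13H18S.
DoU = (2C + 2 + N − H − X)/2 = (2·13 + 2 + 0 − 18 − 0)/2 = 10/2 = 5.
(Structurally: 2 ring(s) + 3 π bond(s) = 5.)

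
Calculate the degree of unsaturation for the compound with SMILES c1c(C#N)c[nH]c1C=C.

6

Molecular formula from the SMILES: C7H6N2.
DoU = (2C + 2 + N − H − X)/2 = (2·7 + 2 + 2 − 6 − 0)/2 = 12/2 = 6.
(Structurally: 1 ring(s) + 5 π bond(s) = 6.)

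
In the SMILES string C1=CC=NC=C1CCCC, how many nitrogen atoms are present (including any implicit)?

1

The symbol for nitrogen appears 1 time in the SMILES.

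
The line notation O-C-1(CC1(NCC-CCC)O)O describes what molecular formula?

Heavy atoms from the SMILES: 8 C, 1 N, 3 O.
Implicit hydrogens by atom environment:
  5 × C: 2 H each → 10
  3 × O: 1 H each → 3
  2 × C: no H
  1 × C: 3 H
  1 × N: 1 H
  Total hydrogens = 17.
Molecular formula: C8H17NO3

C8H17NO3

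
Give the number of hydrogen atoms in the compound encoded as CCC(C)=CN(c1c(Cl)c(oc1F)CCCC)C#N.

18

Hydrogens are implicit in SMILES; fill each atom to its normal valence:
  4 × C: 2 H each → 8
  4 × C (aromatic): no H
  3 × C: 3 H each → 9
  2 × C: no H
  2 × N: no H
  1 × C: 1 H
  1 × Cl: no H
  1 × F: no H
  1 × O (aromatic): no H
  Total hydrogens = 18.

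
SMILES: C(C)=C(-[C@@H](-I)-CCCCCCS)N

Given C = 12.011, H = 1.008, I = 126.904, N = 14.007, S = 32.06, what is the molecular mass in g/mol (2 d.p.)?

313.24

Molecular formula: C10H20INS.
M = 10×12.011 + 20×1.008 + 1×126.904 + 1×14.007 + 1×32.06 = 313.24 g/mol.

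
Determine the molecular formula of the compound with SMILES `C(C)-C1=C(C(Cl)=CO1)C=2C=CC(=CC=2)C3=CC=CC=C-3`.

C18H15ClO

Heavy atoms from the SMILES: 18 C, 1 Cl, 1 O.
Implicit hydrogens by atom environment:
  10 × C (aromatic): 1 H each → 10
  6 × C (aromatic): no H
  1 × C: 3 H
  1 × C: 2 H
  1 × Cl: no H
  1 × O (aromatic): no H
  Total hydrogens = 15.
Molecular formula: C18H15ClO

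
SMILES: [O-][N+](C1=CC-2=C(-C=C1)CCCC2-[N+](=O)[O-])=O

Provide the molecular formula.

C10H10N2O4

Heavy atoms from the SMILES: 10 C, 2 N, 4 O.
Implicit hydrogens by atom environment:
  3 × C: 2 H each → 6
  3 × C (aromatic): 1 H each → 3
  3 × C (aromatic): no H
  2 × N (charge +1): no H
  2 × O: no H
  2 × O (charge -1): no H
  1 × C: 1 H
  Total hydrogens = 10.
Molecular formula: C10H10N2O4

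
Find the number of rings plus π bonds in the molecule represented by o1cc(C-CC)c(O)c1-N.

Molecular formula from the SMILES: C7H11NO2.
DoU = (2C + 2 + N − H − X)/2 = (2·7 + 2 + 1 − 11 − 0)/2 = 6/2 = 3.
(Structurally: 1 ring(s) + 2 π bond(s) = 3.)

3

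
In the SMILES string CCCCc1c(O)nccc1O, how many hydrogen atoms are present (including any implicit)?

Hydrogens are implicit in SMILES; fill each atom to its normal valence:
  3 × C: 2 H each → 6
  3 × C (aromatic): no H
  2 × C (aromatic): 1 H each → 2
  2 × O: 1 H each → 2
  1 × C: 3 H
  1 × N (aromatic): no H
  Total hydrogens = 13.

13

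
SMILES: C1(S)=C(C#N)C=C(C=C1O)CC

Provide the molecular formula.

C9H9NOS

Heavy atoms from the SMILES: 9 C, 1 N, 1 O, 1 S.
Implicit hydrogens by atom environment:
  4 × C (aromatic): no H
  2 × C (aromatic): 1 H each → 2
  1 × C: 3 H
  1 × C: 2 H
  1 × C: no H
  1 × N: no H
  1 × O: 1 H
  1 × S: 1 H
  Total hydrogens = 9.
Molecular formula: C9H9NOS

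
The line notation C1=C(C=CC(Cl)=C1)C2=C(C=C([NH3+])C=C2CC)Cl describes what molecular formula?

Heavy atoms from the SMILES: 14 C, 2 Cl, 1 N.
Implicit hydrogens by atom environment:
  6 × C (aromatic): 1 H each → 6
  6 × C (aromatic): no H
  2 × Cl: no H
  1 × C: 3 H
  1 × C: 2 H
  1 × N (charge +1): 3 H
  Total hydrogens = 14.
Net charge +1.
Molecular formula: C14H14Cl2N+

C14H14Cl2N+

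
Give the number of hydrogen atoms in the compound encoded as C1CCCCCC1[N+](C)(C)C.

22

Hydrogens are implicit in SMILES; fill each atom to its normal valence:
  6 × C: 2 H each → 12
  3 × C: 3 H each → 9
  1 × C: 1 H
  1 × N (charge +1): no H
  Total hydrogens = 22.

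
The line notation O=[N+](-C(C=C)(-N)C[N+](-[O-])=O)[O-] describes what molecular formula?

C4H7N3O4

Heavy atoms from the SMILES: 4 C, 3 N, 4 O.
Implicit hydrogens by atom environment:
  2 × C: 2 H each → 4
  2 × N (charge +1): no H
  2 × O: no H
  2 × O (charge -1): no H
  1 × C: 1 H
  1 × C: no H
  1 × N: 2 H
  Total hydrogens = 7.
Molecular formula: C4H7N3O4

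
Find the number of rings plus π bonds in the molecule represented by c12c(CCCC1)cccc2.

Molecular formula from the SMILES: C10H12.
DoU = (2C + 2 + N − H − X)/2 = (2·10 + 2 + 0 − 12 − 0)/2 = 10/2 = 5.
(Structurally: 2 ring(s) + 3 π bond(s) = 5.)

5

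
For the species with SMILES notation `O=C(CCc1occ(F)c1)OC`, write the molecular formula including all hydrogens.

C8H9FO3

Heavy atoms from the SMILES: 8 C, 1 F, 3 O.
Implicit hydrogens by atom environment:
  2 × C: 2 H each → 4
  2 × C (aromatic): 1 H each → 2
  2 × C (aromatic): no H
  2 × O: no H
  1 × C: 3 H
  1 × C: no H
  1 × F: no H
  1 × O (aromatic): no H
  Total hydrogens = 9.
Molecular formula: C8H9FO3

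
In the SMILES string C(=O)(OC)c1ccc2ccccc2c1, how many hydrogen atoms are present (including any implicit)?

Hydrogens are implicit in SMILES; fill each atom to its normal valence:
  7 × C (aromatic): 1 H each → 7
  3 × C (aromatic): no H
  2 × O: no H
  1 × C: 3 H
  1 × C: no H
  Total hydrogens = 10.

10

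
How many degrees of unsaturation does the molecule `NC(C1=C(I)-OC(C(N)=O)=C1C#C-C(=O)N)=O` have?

8

Molecular formula from the SMILES: C9H6IN3O4.
DoU = (2C + 2 + N − H − X)/2 = (2·9 + 2 + 3 − 6 − 1)/2 = 16/2 = 8.
(Structurally: 1 ring(s) + 7 π bond(s) = 8.)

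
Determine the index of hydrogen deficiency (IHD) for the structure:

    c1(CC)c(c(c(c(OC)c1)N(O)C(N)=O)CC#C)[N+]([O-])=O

8

Molecular formula from the SMILES: C13H15N3O5.
DoU = (2C + 2 + N − H − X)/2 = (2·13 + 2 + 3 − 15 − 0)/2 = 16/2 = 8.
(Structurally: 1 ring(s) + 7 π bond(s) = 8.)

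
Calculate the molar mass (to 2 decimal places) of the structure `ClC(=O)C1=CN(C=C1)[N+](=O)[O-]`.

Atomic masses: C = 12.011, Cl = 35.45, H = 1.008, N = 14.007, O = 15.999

174.54

Molecular formula: C5H3ClN2O3.
M = 5×12.011 + 1×35.45 + 3×1.008 + 2×14.007 + 3×15.999 = 174.54 g/mol.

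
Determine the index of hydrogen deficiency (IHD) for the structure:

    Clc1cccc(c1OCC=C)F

5

Molecular formula from the SMILES: C9H8ClFO.
DoU = (2C + 2 + N − H − X)/2 = (2·9 + 2 + 0 − 8 − 2)/2 = 10/2 = 5.
(Structurally: 1 ring(s) + 4 π bond(s) = 5.)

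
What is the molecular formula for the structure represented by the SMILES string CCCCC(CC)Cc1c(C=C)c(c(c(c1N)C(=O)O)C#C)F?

C19H24FNO2

Heavy atoms from the SMILES: 19 C, 1 F, 1 N, 2 O.
Implicit hydrogens by atom environment:
  6 × C: 2 H each → 12
  6 × C (aromatic): no H
  3 × C: 1 H each → 3
  2 × C: 3 H each → 6
  2 × C: no H
  1 × F: no H
  1 × N: 2 H
  1 × O: 1 H
  1 × O: no H
  Total hydrogens = 24.
Molecular formula: C19H24FNO2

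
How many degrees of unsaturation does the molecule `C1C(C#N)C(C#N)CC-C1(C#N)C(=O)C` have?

Molecular formula from the SMILES: C11H11N3O.
DoU = (2C + 2 + N − H − X)/2 = (2·11 + 2 + 3 − 11 − 0)/2 = 16/2 = 8.
(Structurally: 1 ring(s) + 7 π bond(s) = 8.)

8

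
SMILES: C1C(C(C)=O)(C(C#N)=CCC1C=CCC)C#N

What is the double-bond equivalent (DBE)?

Molecular formula from the SMILES: C14H16N2O.
DoU = (2C + 2 + N − H − X)/2 = (2·14 + 2 + 2 − 16 − 0)/2 = 16/2 = 8.
(Structurally: 1 ring(s) + 7 π bond(s) = 8.)

8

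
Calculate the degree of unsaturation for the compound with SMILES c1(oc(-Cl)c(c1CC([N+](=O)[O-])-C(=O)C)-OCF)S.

5

Molecular formula from the SMILES: C9H9ClFNO5S.
DoU = (2C + 2 + N − H − X)/2 = (2·9 + 2 + 1 − 9 − 2)/2 = 10/2 = 5.
(Structurally: 1 ring(s) + 4 π bond(s) = 5.)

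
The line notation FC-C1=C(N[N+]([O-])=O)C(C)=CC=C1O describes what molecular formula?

Heavy atoms from the SMILES: 8 C, 1 F, 2 N, 3 O.
Implicit hydrogens by atom environment:
  4 × C (aromatic): no H
  2 × C (aromatic): 1 H each → 2
  1 × C: 3 H
  1 × C: 2 H
  1 × F: no H
  1 × N: 1 H
  1 × N (charge +1): no H
  1 × O: 1 H
  1 × O: no H
  1 × O (charge -1): no H
  Total hydrogens = 9.
Molecular formula: C8H9FN2O3

C8H9FN2O3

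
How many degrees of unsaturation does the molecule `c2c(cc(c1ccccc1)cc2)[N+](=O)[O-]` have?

Molecular formula from the SMILES: C12H9NO2.
DoU = (2C + 2 + N − H − X)/2 = (2·12 + 2 + 1 − 9 − 0)/2 = 18/2 = 9.
(Structurally: 2 ring(s) + 7 π bond(s) = 9.)

9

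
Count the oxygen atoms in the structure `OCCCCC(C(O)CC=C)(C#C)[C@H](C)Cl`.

The symbol for oxygen appears 2 times in the SMILES.

2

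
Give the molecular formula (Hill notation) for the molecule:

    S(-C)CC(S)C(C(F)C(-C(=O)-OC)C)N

Heavy atoms from the SMILES: 9 C, 1 F, 1 N, 2 O, 2 S.
Implicit hydrogens by atom environment:
  4 × C: 1 H each → 4
  3 × C: 3 H each → 9
  2 × O: no H
  1 × C: 2 H
  1 × C: no H
  1 × F: no H
  1 × N: 2 H
  1 × S: 1 H
  1 × S: no H
  Total hydrogens = 18.
Molecular formula: C9H18FNO2S2

C9H18FNO2S2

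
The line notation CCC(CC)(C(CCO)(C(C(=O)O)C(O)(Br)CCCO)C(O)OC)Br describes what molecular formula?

C16H30Br2O7

Heavy atoms from the SMILES: 2 Br, 16 C, 7 O.
Implicit hydrogens by atom environment:
  7 × C: 2 H each → 14
  5 × O: 1 H each → 5
  4 × C: no H
  3 × C: 3 H each → 9
  2 × Br: no H
  2 × C: 1 H each → 2
  2 × O: no H
  Total hydrogens = 30.
Molecular formula: C16H30Br2O7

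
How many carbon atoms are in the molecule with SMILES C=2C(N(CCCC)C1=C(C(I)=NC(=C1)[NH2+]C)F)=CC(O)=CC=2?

The symbol for carbon appears 16 times in the SMILES.

16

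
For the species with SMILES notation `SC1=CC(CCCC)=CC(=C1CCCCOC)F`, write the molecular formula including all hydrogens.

Heavy atoms from the SMILES: 15 C, 1 F, 1 O, 1 S.
Implicit hydrogens by atom environment:
  7 × C: 2 H each → 14
  4 × C (aromatic): no H
  2 × C: 3 H each → 6
  2 × C (aromatic): 1 H each → 2
  1 × F: no H
  1 × O: no H
  1 × S: 1 H
  Total hydrogens = 23.
Molecular formula: C15H23FOS

C15H23FOS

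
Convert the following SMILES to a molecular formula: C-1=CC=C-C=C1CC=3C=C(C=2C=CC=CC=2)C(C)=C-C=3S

C20H18S

Heavy atoms from the SMILES: 20 C, 1 S.
Implicit hydrogens by atom environment:
  12 × C (aromatic): 1 H each → 12
  6 × C (aromatic): no H
  1 × C: 3 H
  1 × C: 2 H
  1 × S: 1 H
  Total hydrogens = 18.
Molecular formula: C20H18S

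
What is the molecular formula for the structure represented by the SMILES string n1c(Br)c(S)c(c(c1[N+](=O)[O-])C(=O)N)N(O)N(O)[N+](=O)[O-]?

Heavy atoms from the SMILES: 1 Br, 6 C, 6 N, 7 O, 1 S.
Implicit hydrogens by atom environment:
  5 × C (aromatic): no H
  3 × O: no H
  2 × N: no H
  2 × N (charge +1): no H
  2 × O: 1 H each → 2
  2 × O (charge -1): no H
  1 × Br: no H
  1 × C: no H
  1 × N: 2 H
  1 × N (aromatic): no H
  1 × S: 1 H
  Total hydrogens = 5.
Molecular formula: C6H5BrN6O7S

C6H5BrN6O7S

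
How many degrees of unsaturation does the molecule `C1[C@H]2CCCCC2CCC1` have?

Molecular formula from the SMILES: C10H18.
DoU = (2C + 2 + N − H − X)/2 = (2·10 + 2 + 0 − 18 − 0)/2 = 4/2 = 2.
(Structurally: 2 ring(s) + 0 π bond(s) = 2.)

2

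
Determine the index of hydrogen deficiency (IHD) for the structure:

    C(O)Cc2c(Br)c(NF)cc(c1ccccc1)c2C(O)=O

Molecular formula from the SMILES: C15H13BrFNO3.
DoU = (2C + 2 + N − H − X)/2 = (2·15 + 2 + 1 − 13 − 2)/2 = 18/2 = 9.
(Structurally: 2 ring(s) + 7 π bond(s) = 9.)

9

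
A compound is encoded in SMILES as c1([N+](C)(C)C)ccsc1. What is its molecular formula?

C7H12NS+

Heavy atoms from the SMILES: 7 C, 1 N, 1 S.
Implicit hydrogens by atom environment:
  3 × C: 3 H each → 9
  3 × C (aromatic): 1 H each → 3
  1 × C (aromatic): no H
  1 × N (charge +1): no H
  1 × S (aromatic): no H
  Total hydrogens = 12.
Net charge +1.
Molecular formula: C7H12NS+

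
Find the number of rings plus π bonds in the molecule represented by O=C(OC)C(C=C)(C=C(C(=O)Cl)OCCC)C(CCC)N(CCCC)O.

Molecular formula from the SMILES: C19H32ClNO5.
DoU = (2C + 2 + N − H − X)/2 = (2·19 + 2 + 1 − 32 − 1)/2 = 8/2 = 4.
(Structurally: 0 ring(s) + 4 π bond(s) = 4.)

4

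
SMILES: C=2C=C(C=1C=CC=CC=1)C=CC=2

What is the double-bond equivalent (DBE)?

Molecular formula from the SMILES: C12H10.
DoU = (2C + 2 + N − H − X)/2 = (2·12 + 2 + 0 − 10 − 0)/2 = 16/2 = 8.
(Structurally: 2 ring(s) + 6 π bond(s) = 8.)

8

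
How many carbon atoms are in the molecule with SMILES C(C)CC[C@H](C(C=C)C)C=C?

11

The symbol for carbon appears 11 times in the SMILES.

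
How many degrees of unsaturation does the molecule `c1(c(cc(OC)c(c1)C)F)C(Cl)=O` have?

Molecular formula from the SMILES: C9H8ClFO2.
DoU = (2C + 2 + N − H − X)/2 = (2·9 + 2 + 0 − 8 − 2)/2 = 10/2 = 5.
(Structurally: 1 ring(s) + 4 π bond(s) = 5.)

5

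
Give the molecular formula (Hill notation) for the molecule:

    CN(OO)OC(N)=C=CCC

C6H12N2O3

Heavy atoms from the SMILES: 6 C, 2 N, 3 O.
Implicit hydrogens by atom environment:
  2 × C: 3 H each → 6
  2 × C: no H
  2 × O: no H
  1 × C: 2 H
  1 × C: 1 H
  1 × N: 2 H
  1 × N: no H
  1 × O: 1 H
  Total hydrogens = 12.
Molecular formula: C6H12N2O3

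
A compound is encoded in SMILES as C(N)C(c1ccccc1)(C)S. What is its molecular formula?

C9H13NS

Heavy atoms from the SMILES: 9 C, 1 N, 1 S.
Implicit hydrogens by atom environment:
  5 × C (aromatic): 1 H each → 5
  1 × C: 3 H
  1 × C: 2 H
  1 × C: no H
  1 × C (aromatic): no H
  1 × N: 2 H
  1 × S: 1 H
  Total hydrogens = 13.
Molecular formula: C9H13NS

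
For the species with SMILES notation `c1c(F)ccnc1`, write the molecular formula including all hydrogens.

Heavy atoms from the SMILES: 5 C, 1 F, 1 N.
Implicit hydrogens by atom environment:
  4 × C (aromatic): 1 H each → 4
  1 × C (aromatic): no H
  1 × F: no H
  1 × N (aromatic): no H
  Total hydrogens = 4.
Molecular formula: C5H4FN

C5H4FN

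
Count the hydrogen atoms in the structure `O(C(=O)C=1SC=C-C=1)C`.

6

Hydrogens are implicit in SMILES; fill each atom to its normal valence:
  3 × C (aromatic): 1 H each → 3
  2 × O: no H
  1 × C: 3 H
  1 × C (aromatic): no H
  1 × C: no H
  1 × S (aromatic): no H
  Total hydrogens = 6.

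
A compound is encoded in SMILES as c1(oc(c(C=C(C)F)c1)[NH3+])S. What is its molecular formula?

C7H9FNOS+

Heavy atoms from the SMILES: 7 C, 1 F, 1 N, 1 O, 1 S.
Implicit hydrogens by atom environment:
  3 × C (aromatic): no H
  1 × C: 3 H
  1 × C (aromatic): 1 H
  1 × C: 1 H
  1 × C: no H
  1 × F: no H
  1 × N (charge +1): 3 H
  1 × O (aromatic): no H
  1 × S: 1 H
  Total hydrogens = 9.
Net charge +1.
Molecular formula: C7H9FNOS+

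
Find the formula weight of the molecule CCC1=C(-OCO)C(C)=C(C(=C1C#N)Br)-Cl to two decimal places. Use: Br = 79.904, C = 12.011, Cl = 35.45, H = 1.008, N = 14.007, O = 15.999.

Molecular formula: C11H11BrClNO2.
M = 1×79.904 + 11×12.011 + 1×35.45 + 11×1.008 + 1×14.007 + 2×15.999 = 304.57 g/mol.

304.57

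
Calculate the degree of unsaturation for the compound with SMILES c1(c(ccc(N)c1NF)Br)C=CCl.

Molecular formula from the SMILES: C8H7BrClFN2.
DoU = (2C + 2 + N − H − X)/2 = (2·8 + 2 + 2 − 7 − 3)/2 = 10/2 = 5.
(Structurally: 1 ring(s) + 4 π bond(s) = 5.)

5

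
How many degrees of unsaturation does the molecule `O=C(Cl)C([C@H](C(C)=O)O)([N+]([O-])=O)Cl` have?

3

Molecular formula from the SMILES: C5H5Cl2NO5.
DoU = (2C + 2 + N − H − X)/2 = (2·5 + 2 + 1 − 5 − 2)/2 = 6/2 = 3.
(Structurally: 0 ring(s) + 3 π bond(s) = 3.)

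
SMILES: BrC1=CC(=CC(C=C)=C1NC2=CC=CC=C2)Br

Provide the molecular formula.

C14H11Br2N

Heavy atoms from the SMILES: 2 Br, 14 C, 1 N.
Implicit hydrogens by atom environment:
  7 × C (aromatic): 1 H each → 7
  5 × C (aromatic): no H
  2 × Br: no H
  1 × C: 2 H
  1 × C: 1 H
  1 × N: 1 H
  Total hydrogens = 11.
Molecular formula: C14H11Br2N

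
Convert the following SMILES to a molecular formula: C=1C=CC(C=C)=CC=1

C8H8

Heavy atoms from the SMILES: 8 C.
Implicit hydrogens by atom environment:
  5 × C (aromatic): 1 H each → 5
  1 × C: 2 H
  1 × C: 1 H
  1 × C (aromatic): no H
  Total hydrogens = 8.
Molecular formula: C8H8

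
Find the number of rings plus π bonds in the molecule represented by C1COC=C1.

Molecular formula from the SMILES: C4H6O.
DoU = (2C + 2 + N − H − X)/2 = (2·4 + 2 + 0 − 6 − 0)/2 = 4/2 = 2.
(Structurally: 1 ring(s) + 1 π bond(s) = 2.)

2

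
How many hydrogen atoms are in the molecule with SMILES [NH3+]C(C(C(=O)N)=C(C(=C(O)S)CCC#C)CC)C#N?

18

Hydrogens are implicit in SMILES; fill each atom to its normal valence:
  7 × C: no H
  3 × C: 2 H each → 6
  2 × C: 1 H each → 2
  1 × C: 3 H
  1 × N (charge +1): 3 H
  1 × N: 2 H
  1 × N: no H
  1 × O: 1 H
  1 × O: no H
  1 × S: 1 H
  Total hydrogens = 18.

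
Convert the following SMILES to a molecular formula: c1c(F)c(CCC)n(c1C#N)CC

C10H13FN2

Heavy atoms from the SMILES: 10 C, 1 F, 2 N.
Implicit hydrogens by atom environment:
  3 × C: 2 H each → 6
  3 × C (aromatic): no H
  2 × C: 3 H each → 6
  1 × C (aromatic): 1 H
  1 × C: no H
  1 × F: no H
  1 × N (aromatic): no H
  1 × N: no H
  Total hydrogens = 13.
Molecular formula: C10H13FN2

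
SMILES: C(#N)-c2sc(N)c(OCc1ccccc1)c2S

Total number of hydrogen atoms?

10

Hydrogens are implicit in SMILES; fill each atom to its normal valence:
  5 × C (aromatic): 1 H each → 5
  5 × C (aromatic): no H
  1 × C: 2 H
  1 × C: no H
  1 × N: 2 H
  1 × N: no H
  1 × O: no H
  1 × S: 1 H
  1 × S (aromatic): no H
  Total hydrogens = 10.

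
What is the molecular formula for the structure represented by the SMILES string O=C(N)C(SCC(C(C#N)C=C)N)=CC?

C10H15N3OS

Heavy atoms from the SMILES: 10 C, 3 N, 1 O, 1 S.
Implicit hydrogens by atom environment:
  4 × C: 1 H each → 4
  3 × C: no H
  2 × C: 2 H each → 4
  2 × N: 2 H each → 4
  1 × C: 3 H
  1 × N: no H
  1 × O: no H
  1 × S: no H
  Total hydrogens = 15.
Molecular formula: C10H15N3OS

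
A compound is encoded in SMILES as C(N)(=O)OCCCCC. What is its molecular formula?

Heavy atoms from the SMILES: 6 C, 1 N, 2 O.
Implicit hydrogens by atom environment:
  4 × C: 2 H each → 8
  2 × O: no H
  1 × C: 3 H
  1 × C: no H
  1 × N: 2 H
  Total hydrogens = 13.
Molecular formula: C6H13NO2

C6H13NO2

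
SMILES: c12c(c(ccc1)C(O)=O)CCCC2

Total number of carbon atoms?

The symbol for carbon appears 11 times in the SMILES. Lowercase c denotes aromatic carbon and counts toward C.

11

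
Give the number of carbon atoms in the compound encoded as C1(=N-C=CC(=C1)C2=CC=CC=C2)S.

11

The symbol for carbon appears 11 times in the SMILES.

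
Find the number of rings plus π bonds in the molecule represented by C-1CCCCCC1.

1

Molecular formula from the SMILES: C7H14.
DoU = (2C + 2 + N − H − X)/2 = (2·7 + 2 + 0 − 14 − 0)/2 = 2/2 = 1.
(Structurally: 1 ring(s) + 0 π bond(s) = 1.)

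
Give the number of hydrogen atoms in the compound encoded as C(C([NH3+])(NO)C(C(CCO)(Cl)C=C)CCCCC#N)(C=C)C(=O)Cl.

26

Hydrogens are implicit in SMILES; fill each atom to its normal valence:
  8 × C: 2 H each → 16
  4 × C: 1 H each → 4
  4 × C: no H
  2 × Cl: no H
  2 × O: 1 H each → 2
  1 × N (charge +1): 3 H
  1 × N: 1 H
  1 × N: no H
  1 × O: no H
  Total hydrogens = 26.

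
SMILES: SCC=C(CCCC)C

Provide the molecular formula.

Heavy atoms from the SMILES: 8 C, 1 S.
Implicit hydrogens by atom environment:
  4 × C: 2 H each → 8
  2 × C: 3 H each → 6
  1 × C: 1 H
  1 × C: no H
  1 × S: 1 H
  Total hydrogens = 16.
Molecular formula: C8H16S

C8H16S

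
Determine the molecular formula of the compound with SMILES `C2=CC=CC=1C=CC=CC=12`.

Heavy atoms from the SMILES: 10 C.
Implicit hydrogens by atom environment:
  8 × C (aromatic): 1 H each → 8
  2 × C (aromatic): no H
  Total hydrogens = 8.
Molecular formula: C10H8

C10H8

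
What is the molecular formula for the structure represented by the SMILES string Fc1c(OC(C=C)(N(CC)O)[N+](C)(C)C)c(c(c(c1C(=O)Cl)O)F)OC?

C16H22ClF2N2O5+

Heavy atoms from the SMILES: 16 C, 1 Cl, 2 F, 2 N, 5 O.
Implicit hydrogens by atom environment:
  6 × C (aromatic): no H
  5 × C: 3 H each → 15
  3 × O: no H
  2 × C: 2 H each → 4
  2 × C: no H
  2 × F: no H
  2 × O: 1 H each → 2
  1 × C: 1 H
  1 × Cl: no H
  1 × N: no H
  1 × N (charge +1): no H
  Total hydrogens = 22.
Net charge +1.
Molecular formula: C16H22ClF2N2O5+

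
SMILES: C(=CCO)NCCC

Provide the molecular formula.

Heavy atoms from the SMILES: 6 C, 1 N, 1 O.
Implicit hydrogens by atom environment:
  3 × C: 2 H each → 6
  2 × C: 1 H each → 2
  1 × C: 3 H
  1 × N: 1 H
  1 × O: 1 H
  Total hydrogens = 13.
Molecular formula: C6H13NO

C6H13NO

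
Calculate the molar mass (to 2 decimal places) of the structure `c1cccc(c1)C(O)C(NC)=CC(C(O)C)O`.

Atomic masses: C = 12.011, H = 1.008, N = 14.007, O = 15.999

Molecular formula: C13H19NO3.
M = 13×12.011 + 19×1.008 + 1×14.007 + 3×15.999 = 237.30 g/mol.

237.30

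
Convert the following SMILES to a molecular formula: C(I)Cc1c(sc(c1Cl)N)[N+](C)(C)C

C9H15ClIN2S+

Heavy atoms from the SMILES: 9 C, 1 Cl, 1 I, 2 N, 1 S.
Implicit hydrogens by atom environment:
  4 × C (aromatic): no H
  3 × C: 3 H each → 9
  2 × C: 2 H each → 4
  1 × Cl: no H
  1 × I: no H
  1 × N: 2 H
  1 × N (charge +1): no H
  1 × S (aromatic): no H
  Total hydrogens = 15.
Net charge +1.
Molecular formula: C9H15ClIN2S+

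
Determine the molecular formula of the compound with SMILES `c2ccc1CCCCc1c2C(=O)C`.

C12H14O

Heavy atoms from the SMILES: 12 C, 1 O.
Implicit hydrogens by atom environment:
  4 × C: 2 H each → 8
  3 × C (aromatic): 1 H each → 3
  3 × C (aromatic): no H
  1 × C: 3 H
  1 × C: no H
  1 × O: no H
  Total hydrogens = 14.
Molecular formula: C12H14O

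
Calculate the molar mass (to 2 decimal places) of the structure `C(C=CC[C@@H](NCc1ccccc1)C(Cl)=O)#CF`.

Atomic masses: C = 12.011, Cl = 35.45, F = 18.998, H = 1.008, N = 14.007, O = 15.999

265.71

Molecular formula: C14H13ClFNO.
M = 14×12.011 + 1×35.45 + 1×18.998 + 13×1.008 + 1×14.007 + 1×15.999 = 265.71 g/mol.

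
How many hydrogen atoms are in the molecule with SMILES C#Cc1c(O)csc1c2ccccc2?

8

Hydrogens are implicit in SMILES; fill each atom to its normal valence:
  6 × C (aromatic): 1 H each → 6
  4 × C (aromatic): no H
  1 × C: 1 H
  1 × C: no H
  1 × O: 1 H
  1 × S (aromatic): no H
  Total hydrogens = 8.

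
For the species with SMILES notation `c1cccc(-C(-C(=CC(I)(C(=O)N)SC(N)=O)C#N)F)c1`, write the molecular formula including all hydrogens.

C13H11FIN3O2S

Heavy atoms from the SMILES: 13 C, 1 F, 1 I, 3 N, 2 O, 1 S.
Implicit hydrogens by atom environment:
  5 × C (aromatic): 1 H each → 5
  5 × C: no H
  2 × C: 1 H each → 2
  2 × N: 2 H each → 4
  2 × O: no H
  1 × C (aromatic): no H
  1 × F: no H
  1 × I: no H
  1 × N: no H
  1 × S: no H
  Total hydrogens = 11.
Molecular formula: C13H11FIN3O2S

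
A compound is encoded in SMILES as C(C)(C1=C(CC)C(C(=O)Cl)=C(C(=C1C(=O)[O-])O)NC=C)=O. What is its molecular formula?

Heavy atoms from the SMILES: 14 C, 1 Cl, 1 N, 5 O.
Implicit hydrogens by atom environment:
  6 × C (aromatic): no H
  3 × C: no H
  3 × O: no H
  2 × C: 3 H each → 6
  2 × C: 2 H each → 4
  1 × C: 1 H
  1 × Cl: no H
  1 × N: 1 H
  1 × O: 1 H
  1 × O (charge -1): no H
  Total hydrogens = 13.
Net charge -1.
Molecular formula: C14H13ClNO5-

C14H13ClNO5-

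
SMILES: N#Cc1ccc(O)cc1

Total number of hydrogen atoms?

5

Hydrogens are implicit in SMILES; fill each atom to its normal valence:
  4 × C (aromatic): 1 H each → 4
  2 × C (aromatic): no H
  1 × C: no H
  1 × N: no H
  1 × O: 1 H
  Total hydrogens = 5.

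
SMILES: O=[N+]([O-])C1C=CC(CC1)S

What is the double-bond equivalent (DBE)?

Molecular formula from the SMILES: C6H9NO2S.
DoU = (2C + 2 + N − H − X)/2 = (2·6 + 2 + 1 − 9 − 0)/2 = 6/2 = 3.
(Structurally: 1 ring(s) + 2 π bond(s) = 3.)

3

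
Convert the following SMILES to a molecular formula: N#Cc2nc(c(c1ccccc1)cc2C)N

C13H11N3

Heavy atoms from the SMILES: 13 C, 3 N.
Implicit hydrogens by atom environment:
  6 × C (aromatic): 1 H each → 6
  5 × C (aromatic): no H
  1 × C: 3 H
  1 × C: no H
  1 × N: 2 H
  1 × N (aromatic): no H
  1 × N: no H
  Total hydrogens = 11.
Molecular formula: C13H11N3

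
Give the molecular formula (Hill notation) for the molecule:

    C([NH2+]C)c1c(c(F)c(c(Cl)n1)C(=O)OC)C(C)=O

C11H13ClFN2O3+

Heavy atoms from the SMILES: 11 C, 1 Cl, 1 F, 2 N, 3 O.
Implicit hydrogens by atom environment:
  5 × C (aromatic): no H
  3 × C: 3 H each → 9
  3 × O: no H
  2 × C: no H
  1 × C: 2 H
  1 × Cl: no H
  1 × F: no H
  1 × N (charge +1): 2 H
  1 × N (aromatic): no H
  Total hydrogens = 13.
Net charge +1.
Molecular formula: C11H13ClFN2O3+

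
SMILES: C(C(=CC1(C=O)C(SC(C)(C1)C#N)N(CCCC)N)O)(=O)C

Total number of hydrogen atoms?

23

Hydrogens are implicit in SMILES; fill each atom to its normal valence:
  5 × C: no H
  4 × C: 2 H each → 8
  3 × C: 3 H each → 9
  3 × C: 1 H each → 3
  2 × N: no H
  2 × O: no H
  1 × N: 2 H
  1 × O: 1 H
  1 × S: no H
  Total hydrogens = 23.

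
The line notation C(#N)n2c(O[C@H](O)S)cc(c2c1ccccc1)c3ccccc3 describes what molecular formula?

C18H14N2O2S

Heavy atoms from the SMILES: 18 C, 2 N, 2 O, 1 S.
Implicit hydrogens by atom environment:
  11 × C (aromatic): 1 H each → 11
  5 × C (aromatic): no H
  1 × C: 1 H
  1 × C: no H
  1 × N (aromatic): no H
  1 × N: no H
  1 × O: 1 H
  1 × O: no H
  1 × S: 1 H
  Total hydrogens = 14.
Molecular formula: C18H14N2O2S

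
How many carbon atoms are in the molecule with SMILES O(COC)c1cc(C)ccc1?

The symbol for carbon appears 9 times in the SMILES. Lowercase c denotes aromatic carbon and counts toward C.

9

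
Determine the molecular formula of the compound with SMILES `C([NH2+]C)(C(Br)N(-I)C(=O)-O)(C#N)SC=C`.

Heavy atoms from the SMILES: 1 Br, 7 C, 1 I, 3 N, 2 O, 1 S.
Implicit hydrogens by atom environment:
  3 × C: no H
  2 × C: 1 H each → 2
  2 × N: no H
  1 × Br: no H
  1 × C: 3 H
  1 × C: 2 H
  1 × I: no H
  1 × N (charge +1): 2 H
  1 × O: 1 H
  1 × O: no H
  1 × S: no H
  Total hydrogens = 10.
Net charge +1.
Molecular formula: C7H10BrIN3O2S+

C7H10BrIN3O2S+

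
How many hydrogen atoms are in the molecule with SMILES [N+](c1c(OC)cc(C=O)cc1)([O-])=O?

Hydrogens are implicit in SMILES; fill each atom to its normal valence:
  3 × C (aromatic): 1 H each → 3
  3 × C (aromatic): no H
  3 × O: no H
  1 × C: 3 H
  1 × C: 1 H
  1 × N (charge +1): no H
  1 × O (charge -1): no H
  Total hydrogens = 7.

7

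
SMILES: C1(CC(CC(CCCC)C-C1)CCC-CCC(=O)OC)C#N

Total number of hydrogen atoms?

Hydrogens are implicit in SMILES; fill each atom to its normal valence:
  12 × C: 2 H each → 24
  3 × C: 1 H each → 3
  2 × C: 3 H each → 6
  2 × C: no H
  2 × O: no H
  1 × N: no H
  Total hydrogens = 33.

33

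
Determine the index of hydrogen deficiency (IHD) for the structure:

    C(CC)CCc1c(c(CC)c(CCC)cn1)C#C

Molecular formula from the SMILES: C17H25N.
DoU = (2C + 2 + N − H − X)/2 = (2·17 + 2 + 1 − 25 − 0)/2 = 12/2 = 6.
(Structurally: 1 ring(s) + 5 π bond(s) = 6.)

6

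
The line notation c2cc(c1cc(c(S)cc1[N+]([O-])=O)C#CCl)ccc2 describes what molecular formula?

Heavy atoms from the SMILES: 14 C, 1 Cl, 1 N, 2 O, 1 S.
Implicit hydrogens by atom environment:
  7 × C (aromatic): 1 H each → 7
  5 × C (aromatic): no H
  2 × C: no H
  1 × Cl: no H
  1 × N (charge +1): no H
  1 × O: no H
  1 × O (charge -1): no H
  1 × S: 1 H
  Total hydrogens = 8.
Molecular formula: C14H8ClNO2S

C14H8ClNO2S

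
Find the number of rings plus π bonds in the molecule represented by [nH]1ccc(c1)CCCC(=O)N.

Molecular formula from the SMILES: C8H12N2O.
DoU = (2C + 2 + N − H − X)/2 = (2·8 + 2 + 2 − 12 − 0)/2 = 8/2 = 4.
(Structurally: 1 ring(s) + 3 π bond(s) = 4.)

4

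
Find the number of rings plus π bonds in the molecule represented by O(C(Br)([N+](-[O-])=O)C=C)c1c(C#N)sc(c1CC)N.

Molecular formula from the SMILES: C10H10BrN3O3S.
DoU = (2C + 2 + N − H − X)/2 = (2·10 + 2 + 3 − 10 − 1)/2 = 14/2 = 7.
(Structurally: 1 ring(s) + 6 π bond(s) = 7.)

7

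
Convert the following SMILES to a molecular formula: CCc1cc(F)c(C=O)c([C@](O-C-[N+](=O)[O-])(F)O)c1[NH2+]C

C12H15F2N2O5+

Heavy atoms from the SMILES: 12 C, 2 F, 2 N, 5 O.
Implicit hydrogens by atom environment:
  5 × C (aromatic): no H
  3 × O: no H
  2 × C: 3 H each → 6
  2 × C: 2 H each → 4
  2 × F: no H
  1 × C (aromatic): 1 H
  1 × C: 1 H
  1 × C: no H
  1 × N (charge +1): 2 H
  1 × N (charge +1): no H
  1 × O: 1 H
  1 × O (charge -1): no H
  Total hydrogens = 15.
Net charge +1.
Molecular formula: C12H15F2N2O5+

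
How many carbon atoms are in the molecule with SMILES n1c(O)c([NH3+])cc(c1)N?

5

The symbol for carbon appears 5 times in the SMILES. Lowercase c denotes aromatic carbon and counts toward C.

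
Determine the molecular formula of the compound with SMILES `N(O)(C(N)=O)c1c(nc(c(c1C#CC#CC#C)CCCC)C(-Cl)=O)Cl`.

C17H13Cl2N3O3

Heavy atoms from the SMILES: 17 C, 2 Cl, 3 N, 3 O.
Implicit hydrogens by atom environment:
  7 × C: no H
  5 × C (aromatic): no H
  3 × C: 2 H each → 6
  2 × Cl: no H
  2 × O: no H
  1 × C: 3 H
  1 × C: 1 H
  1 × N: 2 H
  1 × N (aromatic): no H
  1 × N: no H
  1 × O: 1 H
  Total hydrogens = 13.
Molecular formula: C17H13Cl2N3O3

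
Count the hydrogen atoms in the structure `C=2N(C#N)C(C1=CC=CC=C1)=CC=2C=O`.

Hydrogens are implicit in SMILES; fill each atom to its normal valence:
  7 × C (aromatic): 1 H each → 7
  3 × C (aromatic): no H
  1 × C: 1 H
  1 × C: no H
  1 × N (aromatic): no H
  1 × N: no H
  1 × O: no H
  Total hydrogens = 8.

8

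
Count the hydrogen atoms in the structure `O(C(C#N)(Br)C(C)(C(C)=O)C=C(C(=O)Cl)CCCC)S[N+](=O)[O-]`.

Hydrogens are implicit in SMILES; fill each atom to its normal valence:
  6 × C: no H
  4 × O: no H
  3 × C: 3 H each → 9
  3 × C: 2 H each → 6
  1 × Br: no H
  1 × C: 1 H
  1 × Cl: no H
  1 × N (charge +1): no H
  1 × N: no H
  1 × O (charge -1): no H
  1 × S: no H
  Total hydrogens = 16.

16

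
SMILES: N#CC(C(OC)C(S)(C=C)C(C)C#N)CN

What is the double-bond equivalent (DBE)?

Molecular formula from the SMILES: C11H17N3OS.
DoU = (2C + 2 + N − H − X)/2 = (2·11 + 2 + 3 − 17 − 0)/2 = 10/2 = 5.
(Structurally: 0 ring(s) + 5 π bond(s) = 5.)

5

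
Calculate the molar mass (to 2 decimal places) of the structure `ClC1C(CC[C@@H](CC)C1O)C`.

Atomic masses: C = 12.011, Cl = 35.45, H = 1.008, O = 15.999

176.68

Molecular formula: C9H17ClO.
M = 9×12.011 + 1×35.45 + 17×1.008 + 1×15.999 = 176.68 g/mol.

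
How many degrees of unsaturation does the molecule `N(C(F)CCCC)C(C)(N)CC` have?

0

Molecular formula from the SMILES: C9H21FN2.
DoU = (2C + 2 + N − H − X)/2 = (2·9 + 2 + 2 − 21 − 1)/2 = 0/2 = 0.
(Structurally: 0 ring(s) + 0 π bond(s) = 0.)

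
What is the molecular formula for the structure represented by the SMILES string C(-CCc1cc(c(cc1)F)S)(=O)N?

Heavy atoms from the SMILES: 9 C, 1 F, 1 N, 1 O, 1 S.
Implicit hydrogens by atom environment:
  3 × C (aromatic): 1 H each → 3
  3 × C (aromatic): no H
  2 × C: 2 H each → 4
  1 × C: no H
  1 × F: no H
  1 × N: 2 H
  1 × O: no H
  1 × S: 1 H
  Total hydrogens = 10.
Molecular formula: C9H10FNOS

C9H10FNOS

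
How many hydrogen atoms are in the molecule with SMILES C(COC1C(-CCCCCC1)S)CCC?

26

Hydrogens are implicit in SMILES; fill each atom to its normal valence:
  10 × C: 2 H each → 20
  2 × C: 1 H each → 2
  1 × C: 3 H
  1 × O: no H
  1 × S: 1 H
  Total hydrogens = 26.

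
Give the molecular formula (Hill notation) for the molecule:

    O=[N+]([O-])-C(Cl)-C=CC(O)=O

C4H4ClNO4

Heavy atoms from the SMILES: 4 C, 1 Cl, 1 N, 4 O.
Implicit hydrogens by atom environment:
  3 × C: 1 H each → 3
  2 × O: no H
  1 × C: no H
  1 × Cl: no H
  1 × N (charge +1): no H
  1 × O: 1 H
  1 × O (charge -1): no H
  Total hydrogens = 4.
Molecular formula: C4H4ClNO4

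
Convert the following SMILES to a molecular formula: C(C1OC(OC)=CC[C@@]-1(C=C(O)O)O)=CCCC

C13H20O5

Heavy atoms from the SMILES: 13 C, 5 O.
Implicit hydrogens by atom environment:
  5 × C: 1 H each → 5
  3 × C: 2 H each → 6
  3 × C: no H
  3 × O: 1 H each → 3
  2 × C: 3 H each → 6
  2 × O: no H
  Total hydrogens = 20.
Molecular formula: C13H20O5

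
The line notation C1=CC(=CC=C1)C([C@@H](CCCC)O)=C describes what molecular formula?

Heavy atoms from the SMILES: 13 C, 1 O.
Implicit hydrogens by atom environment:
  5 × C (aromatic): 1 H each → 5
  4 × C: 2 H each → 8
  1 × C: 3 H
  1 × C: 1 H
  1 × C: no H
  1 × C (aromatic): no H
  1 × O: 1 H
  Total hydrogens = 18.
Molecular formula: C13H18O

C13H18O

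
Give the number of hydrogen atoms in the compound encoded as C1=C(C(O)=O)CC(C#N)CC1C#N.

8

Hydrogens are implicit in SMILES; fill each atom to its normal valence:
  4 × C: no H
  3 × C: 1 H each → 3
  2 × C: 2 H each → 4
  2 × N: no H
  1 × O: 1 H
  1 × O: no H
  Total hydrogens = 8.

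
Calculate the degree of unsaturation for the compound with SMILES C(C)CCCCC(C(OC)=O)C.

1

Molecular formula from the SMILES: C10H20O2.
DoU = (2C + 2 + N − H − X)/2 = (2·10 + 2 + 0 − 20 − 0)/2 = 2/2 = 1.
(Structurally: 0 ring(s) + 1 π bond(s) = 1.)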